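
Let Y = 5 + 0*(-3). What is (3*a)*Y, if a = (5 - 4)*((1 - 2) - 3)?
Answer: -60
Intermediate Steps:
a = -4 (a = 1*(-1 - 3) = 1*(-4) = -4)
Y = 5 (Y = 5 + 0 = 5)
(3*a)*Y = (3*(-4))*5 = -12*5 = -60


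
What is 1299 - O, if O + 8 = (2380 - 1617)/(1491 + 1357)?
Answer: 3721573/2848 ≈ 1306.7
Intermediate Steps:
O = -22021/2848 (O = -8 + (2380 - 1617)/(1491 + 1357) = -8 + 763/2848 = -22021/2848 ≈ -7.7321)
1299 - O = 1299 - 1*(-22021/2848) = 1299 + 22021/2848 = 3721573/2848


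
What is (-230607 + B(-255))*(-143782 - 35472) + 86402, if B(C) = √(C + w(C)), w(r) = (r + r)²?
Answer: 41337313580 - 179254*√259845 ≈ 4.1246e+10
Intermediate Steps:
w(r) = 4*r² (w(r) = (2*r)² = 4*r²)
B(C) = √(C + 4*C²)
(-230607 + B(-255))*(-143782 - 35472) + 86402 = (-230607 + √(-255*(1 + 4*(-255))))*(-143782 - 35472) + 86402 = (-230607 + √(-255*(1 - 1020)))*(-179254) + 86402 = (-230607 + √(-255*(-1019)))*(-179254) + 86402 = (-230607 + √259845)*(-179254) + 86402 = (41337227178 - 179254*√259845) + 86402 = 41337313580 - 179254*√259845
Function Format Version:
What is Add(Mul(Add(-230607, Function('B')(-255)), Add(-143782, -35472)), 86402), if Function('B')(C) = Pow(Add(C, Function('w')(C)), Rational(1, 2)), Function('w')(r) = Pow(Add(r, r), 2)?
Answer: Add(41337313580, Mul(-179254, Pow(259845, Rational(1, 2)))) ≈ 4.1246e+10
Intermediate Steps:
Function('w')(r) = Mul(4, Pow(r, 2)) (Function('w')(r) = Pow(Mul(2, r), 2) = Mul(4, Pow(r, 2)))
Function('B')(C) = Pow(Add(C, Mul(4, Pow(C, 2))), Rational(1, 2))
Add(Mul(Add(-230607, Function('B')(-255)), Add(-143782, -35472)), 86402) = Add(Mul(Add(-230607, Pow(Mul(-255, Add(1, Mul(4, -255))), Rational(1, 2))), Add(-143782, -35472)), 86402) = Add(Mul(Add(-230607, Pow(Mul(-255, Add(1, -1020)), Rational(1, 2))), -179254), 86402) = Add(Mul(Add(-230607, Pow(Mul(-255, -1019), Rational(1, 2))), -179254), 86402) = Add(Mul(Add(-230607, Pow(259845, Rational(1, 2))), -179254), 86402) = Add(Add(41337227178, Mul(-179254, Pow(259845, Rational(1, 2)))), 86402) = Add(41337313580, Mul(-179254, Pow(259845, Rational(1, 2))))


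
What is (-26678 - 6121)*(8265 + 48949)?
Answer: -1876561986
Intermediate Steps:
(-26678 - 6121)*(8265 + 48949) = -32799*57214 = -1876561986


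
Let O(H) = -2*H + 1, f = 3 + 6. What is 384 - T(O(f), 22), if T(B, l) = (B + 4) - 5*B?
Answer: 312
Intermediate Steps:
f = 9
O(H) = 1 - 2*H
T(B, l) = 4 - 4*B (T(B, l) = (4 + B) - 5*B = 4 - 4*B)
384 - T(O(f), 22) = 384 - (4 - 4*(1 - 2*9)) = 384 - (4 - 4*(1 - 18)) = 384 - (4 - 4*(-17)) = 384 - (4 + 68) = 384 - 1*72 = 384 - 72 = 312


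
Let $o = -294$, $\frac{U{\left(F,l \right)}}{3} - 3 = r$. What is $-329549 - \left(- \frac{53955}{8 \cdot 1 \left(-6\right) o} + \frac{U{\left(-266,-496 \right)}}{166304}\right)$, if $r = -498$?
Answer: $- \frac{671357324781}{2037224} \approx -3.2955 \cdot 10^{5}$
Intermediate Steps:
$U{\left(F,l \right)} = -1485$ ($U{\left(F,l \right)} = 9 + 3 \left(-498\right) = 9 - 1494 = -1485$)
$-329549 - \left(- \frac{53955}{8 \cdot 1 \left(-6\right) o} + \frac{U{\left(-266,-496 \right)}}{166304}\right) = -329549 - \left(- \frac{53955}{8 \cdot 1 \left(-6\right) \left(-294\right)} - \frac{1485}{166304}\right) = -329549 - \left(- \frac{53955}{8 \left(-6\right) \left(-294\right)} - \frac{1485}{166304}\right) = -329549 - \left(- \frac{53955}{\left(-48\right) \left(-294\right)} - \frac{1485}{166304}\right) = -329549 - \left(- \frac{53955}{14112} - \frac{1485}{166304}\right) = -329549 - \left(\left(-53955\right) \frac{1}{14112} - \frac{1485}{166304}\right) = -329549 - \left(- \frac{5995}{1568} - \frac{1485}{166304}\right) = -329549 - - \frac{7807195}{2037224} = -329549 + \frac{7807195}{2037224} = - \frac{671357324781}{2037224}$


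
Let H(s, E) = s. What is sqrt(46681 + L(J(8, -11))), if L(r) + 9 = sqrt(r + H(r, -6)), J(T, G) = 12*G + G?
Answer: sqrt(46672 + I*sqrt(286)) ≈ 216.04 + 0.0391*I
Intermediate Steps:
J(T, G) = 13*G
L(r) = -9 + sqrt(2)*sqrt(r) (L(r) = -9 + sqrt(r + r) = -9 + sqrt(2*r) = -9 + sqrt(2)*sqrt(r))
sqrt(46681 + L(J(8, -11))) = sqrt(46681 + (-9 + sqrt(2)*sqrt(13*(-11)))) = sqrt(46681 + (-9 + sqrt(2)*sqrt(-143))) = sqrt(46681 + (-9 + sqrt(2)*(I*sqrt(143)))) = sqrt(46681 + (-9 + I*sqrt(286))) = sqrt(46672 + I*sqrt(286))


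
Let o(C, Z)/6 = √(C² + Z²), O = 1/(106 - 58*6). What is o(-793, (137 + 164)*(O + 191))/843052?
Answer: 3*√193595068488277/102009292 ≈ 0.40919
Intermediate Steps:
O = -1/242 (O = 1/(106 - 348) = 1/(-242) = -1/242 ≈ -0.0041322)
o(C, Z) = 6*√(C² + Z²)
o(-793, (137 + 164)*(O + 191))/843052 = (6*√((-793)² + ((137 + 164)*(-1/242 + 191))²))/843052 = (6*√(628849 + (301*(46221/242))²))*(1/843052) = (6*√(628849 + (13912521/242)²))*(1/843052) = (6*√(628849 + 193558240575441/58564))*(1/843052) = (6*√(193595068488277/58564))*(1/843052) = (6*(√193595068488277/242))*(1/843052) = (3*√193595068488277/121)*(1/843052) = 3*√193595068488277/102009292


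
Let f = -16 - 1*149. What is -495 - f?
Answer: -330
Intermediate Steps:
f = -165 (f = -16 - 149 = -165)
-495 - f = -495 - 1*(-165) = -495 + 165 = -330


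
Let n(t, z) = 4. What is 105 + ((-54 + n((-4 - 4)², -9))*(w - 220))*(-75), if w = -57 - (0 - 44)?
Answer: -873645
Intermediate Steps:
w = -13 (w = -57 - 1*(-44) = -57 + 44 = -13)
105 + ((-54 + n((-4 - 4)², -9))*(w - 220))*(-75) = 105 + ((-54 + 4)*(-13 - 220))*(-75) = 105 - 50*(-233)*(-75) = 105 + 11650*(-75) = 105 - 873750 = -873645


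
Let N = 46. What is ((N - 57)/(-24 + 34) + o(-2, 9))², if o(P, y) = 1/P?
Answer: 64/25 ≈ 2.5600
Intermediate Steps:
((N - 57)/(-24 + 34) + o(-2, 9))² = ((46 - 57)/(-24 + 34) + 1/(-2))² = (-11/10 - ½)² = (-8/5)² = 64/25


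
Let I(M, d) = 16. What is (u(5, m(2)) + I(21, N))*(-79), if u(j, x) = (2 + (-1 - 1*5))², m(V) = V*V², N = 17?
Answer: -2528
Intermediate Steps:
m(V) = V³
u(j, x) = 16 (u(j, x) = (2 + (-1 - 5))² = (2 - 6)² = (-4)² = 16)
(u(5, m(2)) + I(21, N))*(-79) = (16 + 16)*(-79) = 32*(-79) = -2528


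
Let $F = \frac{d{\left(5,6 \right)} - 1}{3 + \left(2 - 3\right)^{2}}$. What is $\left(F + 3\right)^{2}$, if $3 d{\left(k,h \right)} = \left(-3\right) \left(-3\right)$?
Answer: $\frac{49}{4} \approx 12.25$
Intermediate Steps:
$d{\left(k,h \right)} = 3$ ($d{\left(k,h \right)} = \frac{\left(-3\right) \left(-3\right)}{3} = \frac{1}{3} \cdot 9 = 3$)
$F = \frac{1}{2}$ ($F = \frac{3 - 1}{3 + \left(2 - 3\right)^{2}} = \frac{2}{3 + \left(-1\right)^{2}} = \frac{2}{3 + 1} = \frac{2}{4} = 2 \cdot \frac{1}{4} = \frac{1}{2} \approx 0.5$)
$\left(F + 3\right)^{2} = \left(\frac{1}{2} + 3\right)^{2} = \left(\frac{7}{2}\right)^{2} = \frac{49}{4}$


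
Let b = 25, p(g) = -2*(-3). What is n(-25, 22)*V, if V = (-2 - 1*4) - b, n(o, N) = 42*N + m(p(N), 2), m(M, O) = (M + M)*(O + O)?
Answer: -30132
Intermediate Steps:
p(g) = 6
m(M, O) = 4*M*O (m(M, O) = (2*M)*(2*O) = 4*M*O)
n(o, N) = 48 + 42*N (n(o, N) = 42*N + 4*6*2 = 42*N + 48 = 48 + 42*N)
V = -31 (V = (-2 - 1*4) - 1*25 = (-2 - 4) - 25 = -6 - 25 = -31)
n(-25, 22)*V = (48 + 42*22)*(-31) = (48 + 924)*(-31) = 972*(-31) = -30132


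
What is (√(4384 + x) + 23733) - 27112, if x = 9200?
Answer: -3379 + 4*√849 ≈ -3262.4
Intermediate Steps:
(√(4384 + x) + 23733) - 27112 = (√(4384 + 9200) + 23733) - 27112 = (√13584 + 23733) - 27112 = (4*√849 + 23733) - 27112 = (23733 + 4*√849) - 27112 = -3379 + 4*√849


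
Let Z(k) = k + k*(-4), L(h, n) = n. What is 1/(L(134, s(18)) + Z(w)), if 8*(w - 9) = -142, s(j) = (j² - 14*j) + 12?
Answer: 4/441 ≈ 0.0090703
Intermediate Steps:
s(j) = 12 + j² - 14*j
w = -35/4 (w = 9 + (⅛)*(-142) = 9 - 71/4 = -35/4 ≈ -8.7500)
Z(k) = -3*k (Z(k) = k - 4*k = -3*k)
1/(L(134, s(18)) + Z(w)) = 1/((12 + 18² - 14*18) - 3*(-35/4)) = 1/((12 + 324 - 252) + 105/4) = 1/(84 + 105/4) = 1/(441/4) = 4/441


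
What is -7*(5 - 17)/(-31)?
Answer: -84/31 ≈ -2.7097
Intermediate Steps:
-7*(5 - 17)/(-31) = -(-84)*(-1)/31 = -7*12/31 = -84/31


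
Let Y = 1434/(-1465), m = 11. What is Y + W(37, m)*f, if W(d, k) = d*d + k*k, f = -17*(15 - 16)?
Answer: 37107016/1465 ≈ 25329.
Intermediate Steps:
f = 17 (f = -17*(-1) = 17)
Y = -1434/1465 (Y = 1434*(-1/1465) = -1434/1465 ≈ -0.97884)
W(d, k) = d² + k²
Y + W(37, m)*f = -1434/1465 + (37² + 11²)*17 = -1434/1465 + (1369 + 121)*17 = -1434/1465 + 1490*17 = -1434/1465 + 25330 = 37107016/1465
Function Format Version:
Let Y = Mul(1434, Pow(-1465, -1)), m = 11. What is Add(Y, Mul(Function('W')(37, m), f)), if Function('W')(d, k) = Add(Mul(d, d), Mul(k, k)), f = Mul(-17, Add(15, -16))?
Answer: Rational(37107016, 1465) ≈ 25329.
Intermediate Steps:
f = 17 (f = Mul(-17, -1) = 17)
Y = Rational(-1434, 1465) (Y = Mul(1434, Rational(-1, 1465)) = Rational(-1434, 1465) ≈ -0.97884)
Function('W')(d, k) = Add(Pow(d, 2), Pow(k, 2))
Add(Y, Mul(Function('W')(37, m), f)) = Add(Rational(-1434, 1465), Mul(Add(Pow(37, 2), Pow(11, 2)), 17)) = Add(Rational(-1434, 1465), Mul(Add(1369, 121), 17)) = Add(Rational(-1434, 1465), Mul(1490, 17)) = Add(Rational(-1434, 1465), 25330) = Rational(37107016, 1465)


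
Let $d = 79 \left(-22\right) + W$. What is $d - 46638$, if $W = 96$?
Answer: $-48280$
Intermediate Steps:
$d = -1642$ ($d = 79 \left(-22\right) + 96 = -1738 + 96 = -1642$)
$d - 46638 = -1642 - 46638 = -48280$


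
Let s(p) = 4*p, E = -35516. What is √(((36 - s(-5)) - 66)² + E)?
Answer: 2*I*√8854 ≈ 188.19*I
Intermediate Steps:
√(((36 - s(-5)) - 66)² + E) = √(((36 - 4*(-5)) - 66)² - 35516) = √(((36 - 1*(-20)) - 66)² - 35516) = √(((36 + 20) - 66)² - 35516) = √((56 - 66)² - 35516) = √((-10)² - 35516) = √(100 - 35516) = √(-35416) = 2*I*√8854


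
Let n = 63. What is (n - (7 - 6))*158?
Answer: 9796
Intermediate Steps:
(n - (7 - 6))*158 = (63 - (7 - 6))*158 = (63 - 1*1)*158 = (63 - 1)*158 = 62*158 = 9796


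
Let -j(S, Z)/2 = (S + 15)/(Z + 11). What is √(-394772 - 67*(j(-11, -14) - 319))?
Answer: I*√3362199/3 ≈ 611.21*I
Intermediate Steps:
j(S, Z) = -2*(15 + S)/(11 + Z) (j(S, Z) = -2*(S + 15)/(Z + 11) = -2*(15 + S)/(11 + Z))
√(-394772 - 67*(j(-11, -14) - 319)) = √(-394772 - 67*(2*(-15 - 1*(-11))/(11 - 14) - 319)) = √(-394772 - 67*(2*(-15 + 11)/(-3) - 319)) = √(-394772 - 67*(2*(-⅓)*(-4) - 319)) = √(-394772 - 67*(8/3 - 319)) = √(-394772 - 67*(-949/3)) = √(-394772 + 63583/3) = √(-1120733/3) = I*√3362199/3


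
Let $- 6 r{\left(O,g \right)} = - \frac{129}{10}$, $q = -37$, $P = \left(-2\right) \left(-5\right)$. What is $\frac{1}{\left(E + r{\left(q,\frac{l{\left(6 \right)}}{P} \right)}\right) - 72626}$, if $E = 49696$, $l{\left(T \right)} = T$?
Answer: $- \frac{20}{458557} \approx -4.3615 \cdot 10^{-5}$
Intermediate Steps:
$P = 10$
$r{\left(O,g \right)} = \frac{43}{20}$ ($r{\left(O,g \right)} = - \frac{\left(-129\right) \frac{1}{10}}{6} = \left(- \frac{1}{6}\right) \left(- \frac{129}{10}\right) = \frac{43}{20}$)
$\frac{1}{\left(E + r{\left(q,\frac{l{\left(6 \right)}}{P} \right)}\right) - 72626} = \frac{1}{\left(49696 + \frac{43}{20}\right) - 72626} = \frac{1}{\frac{993963}{20} - 72626} = \frac{1}{- \frac{458557}{20}} = - \frac{20}{458557}$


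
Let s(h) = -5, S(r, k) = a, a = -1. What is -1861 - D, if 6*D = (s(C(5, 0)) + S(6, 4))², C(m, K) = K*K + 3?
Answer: -1867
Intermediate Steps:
C(m, K) = 3 + K² (C(m, K) = K² + 3 = 3 + K²)
S(r, k) = -1
D = 6 (D = (-5 - 1)²/6 = (⅙)*(-6)² = (⅙)*36 = 6)
-1861 - D = -1861 - 1*6 = -1861 - 6 = -1867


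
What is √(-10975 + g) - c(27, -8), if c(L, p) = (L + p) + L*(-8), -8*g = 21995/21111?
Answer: 197 + I*√78261339440490/84444 ≈ 197.0 + 104.76*I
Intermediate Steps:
g = -21995/168888 (g = -21995/(8*21111) = -⅛*21995/21111 = -21995/168888 ≈ -0.13023)
c(L, p) = p - 7*L (c(L, p) = (L + p) - 8*L = p - 7*L)
√(-10975 + g) - c(27, -8) = √(-10975 - 21995/168888) - (-8 - 7*27) = √(-1853567795/168888) - (-8 - 189) = I*√78261339440490/84444 - 1*(-197) = I*√78261339440490/84444 + 197 = 197 + I*√78261339440490/84444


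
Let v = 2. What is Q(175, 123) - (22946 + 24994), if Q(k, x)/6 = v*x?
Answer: -46464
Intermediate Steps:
Q(k, x) = 12*x (Q(k, x) = 6*(2*x) = 12*x)
Q(175, 123) - (22946 + 24994) = 12*123 - (22946 + 24994) = 1476 - 1*47940 = 1476 - 47940 = -46464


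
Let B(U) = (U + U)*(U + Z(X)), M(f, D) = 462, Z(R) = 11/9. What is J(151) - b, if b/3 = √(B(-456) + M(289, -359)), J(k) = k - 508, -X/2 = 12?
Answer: -357 - √3736974 ≈ -2290.1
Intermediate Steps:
X = -24 (X = -2*12 = -24)
Z(R) = 11/9 (Z(R) = 11*(⅑) = 11/9)
J(k) = -508 + k
B(U) = 2*U*(11/9 + U) (B(U) = (U + U)*(U + 11/9) = (2*U)*(11/9 + U) = 2*U*(11/9 + U))
b = √3736974 (b = 3*√((2/9)*(-456)*(11 + 9*(-456)) + 462) = 3*√((2/9)*(-456)*(11 - 4104) + 462) = 3*√((2/9)*(-456)*(-4093) + 462) = 3*√(1244272/3 + 462) = 3*√(1245658/3) = 3*(√3736974/3) = √3736974 ≈ 1933.1)
J(151) - b = (-508 + 151) - √3736974 = -357 - √3736974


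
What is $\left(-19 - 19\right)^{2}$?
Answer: $1444$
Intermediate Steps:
$\left(-19 - 19\right)^{2} = \left(-38\right)^{2} = 1444$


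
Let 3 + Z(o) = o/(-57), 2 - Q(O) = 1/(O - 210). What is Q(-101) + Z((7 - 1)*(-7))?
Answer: -1536/5909 ≈ -0.25994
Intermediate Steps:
Q(O) = 2 - 1/(-210 + O) (Q(O) = 2 - 1/(O - 210) = 2 - 1/(-210 + O))
Z(o) = -3 - o/57 (Z(o) = -3 + o/(-57) = -3 + o*(-1/57) = -3 - o/57)
Q(-101) + Z((7 - 1)*(-7)) = (-421 + 2*(-101))/(-210 - 101) + (-3 - (7 - 1)*(-7)/57) = (-421 - 202)/(-311) + (-3 - 2*(-7)/19) = -1/311*(-623) + (-3 - 1/57*(-42)) = 623/311 + (-3 + 14/19) = 623/311 - 43/19 = -1536/5909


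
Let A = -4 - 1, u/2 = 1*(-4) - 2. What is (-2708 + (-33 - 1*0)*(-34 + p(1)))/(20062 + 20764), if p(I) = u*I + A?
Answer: -1025/40826 ≈ -0.025107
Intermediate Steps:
u = -12 (u = 2*(1*(-4) - 2) = 2*(-4 - 2) = 2*(-6) = -12)
A = -5
p(I) = -5 - 12*I (p(I) = -12*I - 5 = -5 - 12*I)
(-2708 + (-33 - 1*0)*(-34 + p(1)))/(20062 + 20764) = (-2708 + (-33 - 1*0)*(-34 + (-5 - 12*1)))/(20062 + 20764) = (-2708 + (-33 + 0)*(-34 + (-5 - 12)))/40826 = (-2708 - 33*(-34 - 17))*(1/40826) = (-2708 - 33*(-51))*(1/40826) = (-2708 + 1683)*(1/40826) = -1025*1/40826 = -1025/40826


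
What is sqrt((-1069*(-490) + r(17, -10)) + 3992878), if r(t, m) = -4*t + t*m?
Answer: 5*sqrt(180658) ≈ 2125.2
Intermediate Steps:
r(t, m) = -4*t + m*t
sqrt((-1069*(-490) + r(17, -10)) + 3992878) = sqrt((-1069*(-490) + 17*(-4 - 10)) + 3992878) = sqrt((523810 + 17*(-14)) + 3992878) = sqrt((523810 - 238) + 3992878) = sqrt(523572 + 3992878) = sqrt(4516450) = 5*sqrt(180658)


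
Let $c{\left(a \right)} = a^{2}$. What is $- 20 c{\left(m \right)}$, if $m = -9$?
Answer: $-1620$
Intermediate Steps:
$- 20 c{\left(m \right)} = - 20 \left(-9\right)^{2} = \left(-20\right) 81 = -1620$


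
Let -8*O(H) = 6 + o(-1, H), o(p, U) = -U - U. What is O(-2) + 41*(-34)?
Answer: -5581/4 ≈ -1395.3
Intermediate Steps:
o(p, U) = -2*U
O(H) = -¾ + H/4 (O(H) = -(6 - 2*H)/8 = -¾ + H/4)
O(-2) + 41*(-34) = (-¾ + (¼)*(-2)) + 41*(-34) = (-¾ - ½) - 1394 = -5/4 - 1394 = -5581/4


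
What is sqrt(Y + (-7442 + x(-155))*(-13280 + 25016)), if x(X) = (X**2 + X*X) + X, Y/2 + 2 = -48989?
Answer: sqrt(474658426) ≈ 21787.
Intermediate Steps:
Y = -97982 (Y = -4 + 2*(-48989) = -4 - 97978 = -97982)
x(X) = X + 2*X**2 (x(X) = (X**2 + X**2) + X = 2*X**2 + X = X + 2*X**2)
sqrt(Y + (-7442 + x(-155))*(-13280 + 25016)) = sqrt(-97982 + (-7442 - 155*(1 + 2*(-155)))*(-13280 + 25016)) = sqrt(-97982 + (-7442 - 155*(1 - 310))*11736) = sqrt(-97982 + (-7442 - 155*(-309))*11736) = sqrt(-97982 + (-7442 + 47895)*11736) = sqrt(-97982 + 40453*11736) = sqrt(-97982 + 474756408) = sqrt(474658426)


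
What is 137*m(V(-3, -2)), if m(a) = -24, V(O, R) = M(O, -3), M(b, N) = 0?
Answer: -3288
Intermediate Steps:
V(O, R) = 0
137*m(V(-3, -2)) = 137*(-24) = -3288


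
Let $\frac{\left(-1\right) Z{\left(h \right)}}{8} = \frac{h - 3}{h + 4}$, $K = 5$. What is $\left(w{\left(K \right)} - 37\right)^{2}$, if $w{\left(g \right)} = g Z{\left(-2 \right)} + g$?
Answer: $4624$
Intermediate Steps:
$Z{\left(h \right)} = - \frac{8 \left(-3 + h\right)}{4 + h}$ ($Z{\left(h \right)} = - 8 \frac{h - 3}{h + 4} = - 8 \frac{-3 + h}{4 + h} = - \frac{8 \left(-3 + h\right)}{4 + h}$)
$w{\left(g \right)} = 21 g$ ($w{\left(g \right)} = g \frac{8 \left(3 - -2\right)}{4 - 2} + g = g \frac{8 \left(3 + 2\right)}{2} + g = g 8 \cdot \frac{1}{2} \cdot 5 + g = g 20 + g = 20 g + g = 21 g$)
$\left(w{\left(K \right)} - 37\right)^{2} = \left(21 \cdot 5 - 37\right)^{2} = \left(105 - 37\right)^{2} = 68^{2} = 4624$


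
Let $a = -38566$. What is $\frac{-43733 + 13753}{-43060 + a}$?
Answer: $\frac{14990}{40813} \approx 0.36728$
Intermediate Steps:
$\frac{-43733 + 13753}{-43060 + a} = \frac{-43733 + 13753}{-43060 - 38566} = - \frac{29980}{-81626} = \left(-29980\right) \left(- \frac{1}{81626}\right) = \frac{14990}{40813}$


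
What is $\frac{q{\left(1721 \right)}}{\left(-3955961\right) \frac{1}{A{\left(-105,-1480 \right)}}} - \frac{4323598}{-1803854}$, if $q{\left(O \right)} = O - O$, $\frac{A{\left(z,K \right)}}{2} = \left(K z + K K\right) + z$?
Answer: $\frac{2161799}{901927} \approx 2.3969$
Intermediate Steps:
$A{\left(z,K \right)} = 2 z + 2 K^{2} + 2 K z$ ($A{\left(z,K \right)} = 2 \left(\left(K z + K K\right) + z\right) = 2 \left(\left(K z + K^{2}\right) + z\right) = 2 \left(\left(K^{2} + K z\right) + z\right) = 2 \left(z + K^{2} + K z\right) = 2 z + 2 K^{2} + 2 K z$)
$q{\left(O \right)} = 0$
$\frac{q{\left(1721 \right)}}{\left(-3955961\right) \frac{1}{A{\left(-105,-1480 \right)}}} - \frac{4323598}{-1803854} = \frac{0}{\left(-3955961\right) \frac{1}{2 \left(-105\right) + 2 \left(-1480\right)^{2} + 2 \left(-1480\right) \left(-105\right)}} - \frac{4323598}{-1803854} = \frac{0}{\left(-3955961\right) \frac{1}{-210 + 2 \cdot 2190400 + 310800}} - - \frac{2161799}{901927} = \frac{0}{\left(-3955961\right) \frac{1}{-210 + 4380800 + 310800}} + \frac{2161799}{901927} = \frac{0}{\left(-3955961\right) \frac{1}{4691390}} + \frac{2161799}{901927} = \frac{0}{- \frac{3955961}{4691390}} + \frac{2161799}{901927} = 0 \left(- \frac{4691390}{3955961}\right) + \frac{2161799}{901927} = 0 + \frac{2161799}{901927} = \frac{2161799}{901927}$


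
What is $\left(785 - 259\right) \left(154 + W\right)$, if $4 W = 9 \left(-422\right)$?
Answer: $-418433$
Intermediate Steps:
$W = - \frac{1899}{2}$ ($W = \frac{9 \left(-422\right)}{4} = \frac{1}{4} \left(-3798\right) = - \frac{1899}{2} \approx -949.5$)
$\left(785 - 259\right) \left(154 + W\right) = \left(785 - 259\right) \left(154 - \frac{1899}{2}\right) = 526 \left(- \frac{1591}{2}\right) = -418433$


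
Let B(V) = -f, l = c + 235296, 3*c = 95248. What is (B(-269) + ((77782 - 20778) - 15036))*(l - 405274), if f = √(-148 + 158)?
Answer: -17403542048/3 + 414686*√10/3 ≈ -5.8007e+9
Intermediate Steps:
c = 95248/3 (c = (⅓)*95248 = 95248/3 ≈ 31749.)
f = √10 ≈ 3.1623
l = 801136/3 (l = 95248/3 + 235296 = 801136/3 ≈ 2.6705e+5)
B(V) = -√10
(B(-269) + ((77782 - 20778) - 15036))*(l - 405274) = (-√10 + ((77782 - 20778) - 15036))*(801136/3 - 405274) = (-√10 + (57004 - 15036))*(-414686/3) = (-√10 + 41968)*(-414686/3) = (41968 - √10)*(-414686/3) = -17403542048/3 + 414686*√10/3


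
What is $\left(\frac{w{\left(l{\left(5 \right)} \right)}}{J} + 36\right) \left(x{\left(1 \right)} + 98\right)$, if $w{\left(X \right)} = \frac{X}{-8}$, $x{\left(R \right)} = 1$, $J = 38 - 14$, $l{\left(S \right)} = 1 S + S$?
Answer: $\frac{113883}{32} \approx 3558.8$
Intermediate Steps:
$l{\left(S \right)} = 2 S$ ($l{\left(S \right)} = S + S = 2 S$)
$J = 24$
$w{\left(X \right)} = - \frac{X}{8}$ ($w{\left(X \right)} = X \left(- \frac{1}{8}\right) = - \frac{X}{8}$)
$\left(\frac{w{\left(l{\left(5 \right)} \right)}}{J} + 36\right) \left(x{\left(1 \right)} + 98\right) = \left(\frac{\left(- \frac{1}{8}\right) 2 \cdot 5}{24} + 36\right) \left(1 + 98\right) = \left(\left(- \frac{1}{8}\right) 10 \cdot \frac{1}{24} + 36\right) 99 = \left(\left(- \frac{5}{4}\right) \frac{1}{24} + 36\right) 99 = \left(- \frac{5}{96} + 36\right) 99 = \frac{3451}{96} \cdot 99 = \frac{113883}{32}$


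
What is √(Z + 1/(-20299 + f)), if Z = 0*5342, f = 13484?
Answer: I*√6815/6815 ≈ 0.012113*I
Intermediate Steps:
Z = 0
√(Z + 1/(-20299 + f)) = √(0 + 1/(-20299 + 13484)) = √(0 + 1/(-6815)) = √(0 - 1/6815) = √(-1/6815) = I*√6815/6815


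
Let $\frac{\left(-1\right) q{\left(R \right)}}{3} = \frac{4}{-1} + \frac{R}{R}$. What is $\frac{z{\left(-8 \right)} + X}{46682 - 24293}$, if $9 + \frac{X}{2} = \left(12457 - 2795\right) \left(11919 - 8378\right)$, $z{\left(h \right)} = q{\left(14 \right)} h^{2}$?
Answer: $\frac{68426842}{22389} \approx 3056.3$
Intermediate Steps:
$q{\left(R \right)} = 9$ ($q{\left(R \right)} = - 3 \left(\frac{4}{-1} + \frac{R}{R}\right) = - 3 \left(4 \left(-1\right) + 1\right) = - 3 \left(-4 + 1\right) = \left(-3\right) \left(-3\right) = 9$)
$z{\left(h \right)} = 9 h^{2}$
$X = 68426266$ ($X = -18 + 2 \left(12457 - 2795\right) \left(11919 - 8378\right) = -18 + 2 \cdot 9662 \cdot 3541 = -18 + 2 \cdot 34213142 = -18 + 68426284 = 68426266$)
$\frac{z{\left(-8 \right)} + X}{46682 - 24293} = \frac{9 \left(-8\right)^{2} + 68426266}{46682 - 24293} = \frac{9 \cdot 64 + 68426266}{22389} = \left(576 + 68426266\right) \frac{1}{22389} = 68426842 \cdot \frac{1}{22389} = \frac{68426842}{22389}$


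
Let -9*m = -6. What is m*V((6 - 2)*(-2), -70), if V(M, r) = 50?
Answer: 100/3 ≈ 33.333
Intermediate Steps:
m = 2/3 (m = -1/9*(-6) = 2/3 ≈ 0.66667)
m*V((6 - 2)*(-2), -70) = (2/3)*50 = 100/3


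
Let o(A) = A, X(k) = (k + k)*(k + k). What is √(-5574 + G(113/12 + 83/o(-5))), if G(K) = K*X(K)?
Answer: I*√5715884865/900 ≈ 84.004*I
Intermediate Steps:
X(k) = 4*k² (X(k) = (2*k)*(2*k) = 4*k²)
G(K) = 4*K³ (G(K) = K*(4*K²) = 4*K³)
√(-5574 + G(113/12 + 83/o(-5))) = √(-5574 + 4*(113/12 + 83/(-5))³) = √(-5574 + 4*(113*(1/12) + 83*(-⅕))³) = √(-5574 + 4*(113/12 - 83/5)³) = √(-5574 + 4*(-431/60)³) = √(-5574 + 4*(-80062991/216000)) = √(-5574 - 80062991/54000) = √(-381058991/54000) = I*√5715884865/900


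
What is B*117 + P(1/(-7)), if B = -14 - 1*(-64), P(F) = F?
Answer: 40949/7 ≈ 5849.9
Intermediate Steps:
B = 50 (B = -14 + 64 = 50)
B*117 + P(1/(-7)) = 50*117 + 1/(-7) = 5850 - ⅐ = 40949/7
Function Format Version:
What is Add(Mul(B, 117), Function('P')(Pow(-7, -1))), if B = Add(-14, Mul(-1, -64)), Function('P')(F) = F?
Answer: Rational(40949, 7) ≈ 5849.9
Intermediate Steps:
B = 50 (B = Add(-14, 64) = 50)
Add(Mul(B, 117), Function('P')(Pow(-7, -1))) = Add(Mul(50, 117), Pow(-7, -1)) = Add(5850, Rational(-1, 7)) = Rational(40949, 7)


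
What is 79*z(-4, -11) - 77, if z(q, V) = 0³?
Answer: -77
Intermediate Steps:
z(q, V) = 0
79*z(-4, -11) - 77 = 79*0 - 77 = 0 - 77 = -77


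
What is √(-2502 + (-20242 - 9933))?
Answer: I*√32677 ≈ 180.77*I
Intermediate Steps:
√(-2502 + (-20242 - 9933)) = √(-2502 - 30175) = √(-32677) = I*√32677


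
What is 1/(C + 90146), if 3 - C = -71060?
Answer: 1/161209 ≈ 6.2031e-6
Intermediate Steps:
C = 71063 (C = 3 - 1*(-71060) = 3 + 71060 = 71063)
1/(C + 90146) = 1/(71063 + 90146) = 1/161209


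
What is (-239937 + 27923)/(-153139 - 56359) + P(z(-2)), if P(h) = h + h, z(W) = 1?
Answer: 315505/104749 ≈ 3.0120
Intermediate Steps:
P(h) = 2*h
(-239937 + 27923)/(-153139 - 56359) + P(z(-2)) = (-239937 + 27923)/(-153139 - 56359) + 2*1 = -212014/(-209498) + 2 = -212014*(-1/209498) + 2 = 106007/104749 + 2 = 315505/104749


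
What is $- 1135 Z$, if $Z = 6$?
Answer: $-6810$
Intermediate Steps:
$- 1135 Z = \left(-1135\right) 6 = -6810$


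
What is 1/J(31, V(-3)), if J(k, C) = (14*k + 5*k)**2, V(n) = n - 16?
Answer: 1/346921 ≈ 2.8825e-6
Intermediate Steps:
V(n) = -16 + n
J(k, C) = 361*k**2 (J(k, C) = (19*k)**2 = 361*k**2)
1/J(31, V(-3)) = 1/(361*31**2) = 1/(361*961) = 1/346921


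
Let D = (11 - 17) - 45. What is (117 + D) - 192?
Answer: -126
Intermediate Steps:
D = -51 (D = -6 - 45 = -51)
(117 + D) - 192 = (117 - 51) - 192 = 66 - 192 = -126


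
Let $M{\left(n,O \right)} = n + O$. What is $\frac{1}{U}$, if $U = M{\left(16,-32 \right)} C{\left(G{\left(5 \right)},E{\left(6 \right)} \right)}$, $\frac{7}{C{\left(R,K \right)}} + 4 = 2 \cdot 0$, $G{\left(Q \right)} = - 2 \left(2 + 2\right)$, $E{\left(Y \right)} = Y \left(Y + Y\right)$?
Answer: $\frac{1}{28} \approx 0.035714$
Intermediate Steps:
$E{\left(Y \right)} = 2 Y^{2}$ ($E{\left(Y \right)} = Y 2 Y = 2 Y^{2}$)
$M{\left(n,O \right)} = O + n$
$G{\left(Q \right)} = -8$ ($G{\left(Q \right)} = \left(-2\right) 4 = -8$)
$C{\left(R,K \right)} = - \frac{7}{4}$ ($C{\left(R,K \right)} = \frac{7}{-4 + 2 \cdot 0} = \frac{7}{-4 + 0} = \frac{7}{-4} = 7 \left(- \frac{1}{4}\right) = - \frac{7}{4}$)
$U = 28$ ($U = \left(-32 + 16\right) \left(- \frac{7}{4}\right) = \left(-16\right) \left(- \frac{7}{4}\right) = 28$)
$\frac{1}{U} = \frac{1}{28}$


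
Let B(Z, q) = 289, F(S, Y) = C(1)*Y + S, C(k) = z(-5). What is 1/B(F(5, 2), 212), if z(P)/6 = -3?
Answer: 1/289 ≈ 0.0034602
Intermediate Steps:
z(P) = -18 (z(P) = 6*(-3) = -18)
C(k) = -18
F(S, Y) = S - 18*Y (F(S, Y) = -18*Y + S = S - 18*Y)
1/B(F(5, 2), 212) = 1/289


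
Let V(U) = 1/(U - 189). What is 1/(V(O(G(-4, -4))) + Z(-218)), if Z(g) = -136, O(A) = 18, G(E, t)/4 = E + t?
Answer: -171/23257 ≈ -0.0073526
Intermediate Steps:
G(E, t) = 4*E + 4*t (G(E, t) = 4*(E + t) = 4*E + 4*t)
V(U) = 1/(-189 + U)
1/(V(O(G(-4, -4))) + Z(-218)) = 1/(1/(-189 + 18) - 136) = 1/(1/(-171) - 136) = 1/(-1/171 - 136) = 1/(-23257/171) = -171/23257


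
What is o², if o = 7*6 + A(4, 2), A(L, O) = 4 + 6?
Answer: 2704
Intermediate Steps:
A(L, O) = 10
o = 52 (o = 7*6 + 10 = 42 + 10 = 52)
o² = 52² = 2704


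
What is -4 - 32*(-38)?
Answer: 1212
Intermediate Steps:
-4 - 32*(-38) = -4 + 1216 = 1212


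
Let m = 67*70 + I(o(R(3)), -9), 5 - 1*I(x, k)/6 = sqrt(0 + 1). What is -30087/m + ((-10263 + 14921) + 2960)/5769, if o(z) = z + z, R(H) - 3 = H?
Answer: -137660651/27195066 ≈ -5.0620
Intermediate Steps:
R(H) = 3 + H
o(z) = 2*z
I(x, k) = 24 (I(x, k) = 30 - 6*sqrt(0 + 1) = 30 - 6*sqrt(1) = 30 - 6*1 = 30 - 6 = 24)
m = 4714 (m = 67*70 + 24 = 4690 + 24 = 4714)
-30087/m + ((-10263 + 14921) + 2960)/5769 = -30087/4714 + ((-10263 + 14921) + 2960)/5769 = -30087*1/4714 + (4658 + 2960)*(1/5769) = -30087/4714 + 7618*(1/5769) = -30087/4714 + 7618/5769 = -137660651/27195066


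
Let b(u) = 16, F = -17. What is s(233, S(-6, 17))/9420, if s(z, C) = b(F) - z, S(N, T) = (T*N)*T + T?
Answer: -217/9420 ≈ -0.023036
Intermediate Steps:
S(N, T) = T + N*T**2 (S(N, T) = (N*T)*T + T = N*T**2 + T = T + N*T**2)
s(z, C) = 16 - z
s(233, S(-6, 17))/9420 = (16 - 1*233)/9420 = (16 - 233)*(1/9420) = -217*1/9420 = -217/9420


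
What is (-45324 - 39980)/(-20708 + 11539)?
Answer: 85304/9169 ≈ 9.3035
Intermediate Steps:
(-45324 - 39980)/(-20708 + 11539) = -85304/(-9169) = -85304*(-1/9169) = 85304/9169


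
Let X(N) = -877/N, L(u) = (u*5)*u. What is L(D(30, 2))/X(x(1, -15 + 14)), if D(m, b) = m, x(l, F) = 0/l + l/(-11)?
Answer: 4500/9647 ≈ 0.46647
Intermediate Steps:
x(l, F) = -l/11 (x(l, F) = 0 + l*(-1/11) = 0 - l/11 = -l/11)
L(u) = 5*u² (L(u) = (5*u)*u = 5*u²)
L(D(30, 2))/X(x(1, -15 + 14)) = (5*30²)/((-877/((-1/11*1)))) = (5*900)/((-877/(-1/11))) = 4500/((-877*(-11))) = 4500/9647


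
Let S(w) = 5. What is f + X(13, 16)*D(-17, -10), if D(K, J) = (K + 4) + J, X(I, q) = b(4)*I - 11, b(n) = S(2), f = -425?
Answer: -1667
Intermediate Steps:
b(n) = 5
X(I, q) = -11 + 5*I (X(I, q) = 5*I - 11 = -11 + 5*I)
D(K, J) = 4 + J + K (D(K, J) = (4 + K) + J = 4 + J + K)
f + X(13, 16)*D(-17, -10) = -425 + (-11 + 5*13)*(4 - 10 - 17) = -425 + (-11 + 65)*(-23) = -425 + 54*(-23) = -425 - 1242 = -1667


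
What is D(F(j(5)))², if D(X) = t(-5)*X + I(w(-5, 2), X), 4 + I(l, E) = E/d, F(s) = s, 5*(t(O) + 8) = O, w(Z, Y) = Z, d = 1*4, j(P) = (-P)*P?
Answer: 737881/16 ≈ 46118.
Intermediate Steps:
j(P) = -P²
d = 4
t(O) = -8 + O/5
I(l, E) = -4 + E/4
D(X) = -4 - 35*X/4 (D(X) = (-8 + (⅕)*(-5))*X + (-4 + X/4) = (-8 - 1)*X + (-4 + X/4) = -9*X + (-4 + X/4) = -4 - 35*X/4)
D(F(j(5)))² = (-4 - (-35)*5²/4)² = (-4 - (-35)*25/4)² = (-4 - 35/4*(-25))² = (-4 + 875/4)² = (859/4)² = 737881/16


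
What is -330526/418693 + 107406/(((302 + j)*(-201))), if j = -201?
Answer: -17226716228/2833295531 ≈ -6.0801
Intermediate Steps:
-330526/418693 + 107406/(((302 + j)*(-201))) = -330526/418693 + 107406/(((302 - 201)*(-201))) = -330526*1/418693 + 107406/((101*(-201))) = -330526/418693 + 107406/(-20301) = -330526/418693 + 107406*(-1/20301) = -330526/418693 - 35802/6767 = -17226716228/2833295531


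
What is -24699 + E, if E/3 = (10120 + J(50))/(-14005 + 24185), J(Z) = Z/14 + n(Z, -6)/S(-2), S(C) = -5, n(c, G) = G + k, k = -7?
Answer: -2199797613/89075 ≈ -24696.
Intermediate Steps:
n(c, G) = -7 + G (n(c, G) = G - 7 = -7 + G)
J(Z) = 13/5 + Z/14 (J(Z) = Z/14 + (-7 - 6)/(-5) = Z*(1/14) - 13*(-1/5) = Z/14 + 13/5 = 13/5 + Z/14)
E = 265812/89075 (E = 3*((10120 + (13/5 + (1/14)*50))/(-14005 + 24185)) = 3*((10120 + (13/5 + 25/7))/10180) = 3*((10120 + 216/35)*(1/10180)) = 3*((354416/35)*(1/10180)) = 3*(88604/89075) = 265812/89075 ≈ 2.9841)
-24699 + E = -24699 + 265812/89075 = -2199797613/89075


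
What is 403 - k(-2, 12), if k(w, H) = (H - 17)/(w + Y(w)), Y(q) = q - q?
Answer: 801/2 ≈ 400.50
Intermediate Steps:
Y(q) = 0
k(w, H) = (-17 + H)/w (k(w, H) = (H - 17)/(w + 0) = (-17 + H)/w)
403 - k(-2, 12) = 403 - (-17 + 12)/(-2) = 403 - (-1)*(-5)/2 = 403 - 1*5/2 = 403 - 5/2 = 801/2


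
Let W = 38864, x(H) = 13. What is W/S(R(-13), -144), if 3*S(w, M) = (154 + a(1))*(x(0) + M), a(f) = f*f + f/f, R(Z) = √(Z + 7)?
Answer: -9716/1703 ≈ -5.7052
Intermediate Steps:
R(Z) = √(7 + Z)
a(f) = 1 + f² (a(f) = f² + 1 = 1 + f²)
S(w, M) = 676 + 52*M (S(w, M) = ((154 + (1 + 1²))*(13 + M))/3 = ((154 + (1 + 1))*(13 + M))/3 = ((154 + 2)*(13 + M))/3 = (156*(13 + M))/3 = (2028 + 156*M)/3 = 676 + 52*M)
W/S(R(-13), -144) = 38864/(676 + 52*(-144)) = 38864/(676 - 7488) = 38864/(-6812) = 38864*(-1/6812) = -9716/1703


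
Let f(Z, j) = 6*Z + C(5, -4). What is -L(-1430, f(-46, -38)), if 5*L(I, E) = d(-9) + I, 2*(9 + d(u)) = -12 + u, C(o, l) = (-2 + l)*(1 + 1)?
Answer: 2899/10 ≈ 289.90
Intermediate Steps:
C(o, l) = -4 + 2*l (C(o, l) = (-2 + l)*2 = -4 + 2*l)
d(u) = -15 + u/2 (d(u) = -9 + (-12 + u)/2 = -9 + (-6 + u/2) = -15 + u/2)
f(Z, j) = -12 + 6*Z (f(Z, j) = 6*Z + (-4 + 2*(-4)) = 6*Z + (-4 - 8) = 6*Z - 12 = -12 + 6*Z)
L(I, E) = -39/10 + I/5 (L(I, E) = ((-15 + (½)*(-9)) + I)/5 = ((-15 - 9/2) + I)/5 = (-39/2 + I)/5 = -39/10 + I/5)
-L(-1430, f(-46, -38)) = -(-39/10 + (⅕)*(-1430)) = -(-39/10 - 286) = -1*(-2899/10) = 2899/10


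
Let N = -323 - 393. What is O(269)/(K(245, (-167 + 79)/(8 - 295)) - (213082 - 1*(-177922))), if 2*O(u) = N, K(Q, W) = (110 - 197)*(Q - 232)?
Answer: 358/392135 ≈ 0.00091295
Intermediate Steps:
K(Q, W) = 20184 - 87*Q (K(Q, W) = -87*(-232 + Q) = 20184 - 87*Q)
N = -716
O(u) = -358 (O(u) = (1/2)*(-716) = -358)
O(269)/(K(245, (-167 + 79)/(8 - 295)) - (213082 - 1*(-177922))) = -358/((20184 - 87*245) - (213082 - 1*(-177922))) = -358/((20184 - 21315) - (213082 + 177922)) = -358/(-1131 - 1*391004) = -358/(-1131 - 391004) = -358/(-392135) = -358*(-1/392135) = 358/392135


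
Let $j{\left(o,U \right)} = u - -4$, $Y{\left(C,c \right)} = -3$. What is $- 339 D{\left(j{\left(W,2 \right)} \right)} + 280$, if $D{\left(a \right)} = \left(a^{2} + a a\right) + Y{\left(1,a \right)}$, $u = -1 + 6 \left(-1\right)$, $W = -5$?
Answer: $-4805$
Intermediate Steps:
$u = -7$ ($u = -1 - 6 = -7$)
$j{\left(o,U \right)} = -3$ ($j{\left(o,U \right)} = -7 - -4 = -7 + 4 = -3$)
$D{\left(a \right)} = -3 + 2 a^{2}$ ($D{\left(a \right)} = \left(a^{2} + a a\right) - 3 = \left(a^{2} + a^{2}\right) - 3 = 2 a^{2} - 3 = -3 + 2 a^{2}$)
$- 339 D{\left(j{\left(W,2 \right)} \right)} + 280 = - 339 \left(-3 + 2 \left(-3\right)^{2}\right) + 280 = - 339 \left(-3 + 2 \cdot 9\right) + 280 = - 339 \left(-3 + 18\right) + 280 = \left(-339\right) 15 + 280 = -5085 + 280 = -4805$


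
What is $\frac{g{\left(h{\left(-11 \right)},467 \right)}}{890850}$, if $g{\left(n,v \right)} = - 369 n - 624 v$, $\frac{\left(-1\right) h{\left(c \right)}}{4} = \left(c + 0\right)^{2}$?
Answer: $- \frac{18802}{148475} \approx -0.12663$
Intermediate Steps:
$h{\left(c \right)} = - 4 c^{2}$ ($h{\left(c \right)} = - 4 \left(c + 0\right)^{2} = - 4 c^{2}$)
$g{\left(n,v \right)} = - 624 v - 369 n$
$\frac{g{\left(h{\left(-11 \right)},467 \right)}}{890850} = \frac{\left(-624\right) 467 - 369 \left(- 4 \left(-11\right)^{2}\right)}{890850} = \left(-291408 - 369 \left(\left(-4\right) 121\right)\right) \frac{1}{890850} = \left(-291408 - -178596\right) \frac{1}{890850} = \left(-291408 + 178596\right) \frac{1}{890850} = \left(-112812\right) \frac{1}{890850} = - \frac{18802}{148475}$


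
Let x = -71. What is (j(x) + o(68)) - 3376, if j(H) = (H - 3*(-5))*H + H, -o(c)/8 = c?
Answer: -15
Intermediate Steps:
o(c) = -8*c
j(H) = H + H*(15 + H) (j(H) = (H + 15)*H + H = (15 + H)*H + H = H*(15 + H) + H = H + H*(15 + H))
(j(x) + o(68)) - 3376 = (-71*(16 - 71) - 8*68) - 3376 = (-71*(-55) - 544) - 3376 = (3905 - 544) - 3376 = 3361 - 3376 = -15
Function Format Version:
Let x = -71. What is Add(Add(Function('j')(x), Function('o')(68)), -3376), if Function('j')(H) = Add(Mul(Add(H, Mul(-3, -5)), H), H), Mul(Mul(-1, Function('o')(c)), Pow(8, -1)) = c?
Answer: -15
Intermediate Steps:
Function('o')(c) = Mul(-8, c)
Function('j')(H) = Add(H, Mul(H, Add(15, H))) (Function('j')(H) = Add(Mul(Add(H, 15), H), H) = Add(Mul(Add(15, H), H), H) = Add(Mul(H, Add(15, H)), H) = Add(H, Mul(H, Add(15, H))))
Add(Add(Function('j')(x), Function('o')(68)), -3376) = Add(Add(Mul(-71, Add(16, -71)), Mul(-8, 68)), -3376) = Add(Add(Mul(-71, -55), -544), -3376) = Add(Add(3905, -544), -3376) = Add(3361, -3376) = -15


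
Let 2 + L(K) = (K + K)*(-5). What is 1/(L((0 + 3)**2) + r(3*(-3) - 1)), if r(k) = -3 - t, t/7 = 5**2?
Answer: -1/270 ≈ -0.0037037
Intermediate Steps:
t = 175 (t = 7*5**2 = 7*25 = 175)
L(K) = -2 - 10*K (L(K) = -2 + (K + K)*(-5) = -2 + (2*K)*(-5) = -2 - 10*K)
r(k) = -178 (r(k) = -3 - 1*175 = -3 - 175 = -178)
1/(L((0 + 3)**2) + r(3*(-3) - 1)) = 1/((-2 - 10*(0 + 3)**2) - 178) = 1/((-2 - 10*3**2) - 178) = 1/((-2 - 10*9) - 178) = 1/((-2 - 90) - 178) = 1/(-92 - 178) = 1/(-270) = -1/270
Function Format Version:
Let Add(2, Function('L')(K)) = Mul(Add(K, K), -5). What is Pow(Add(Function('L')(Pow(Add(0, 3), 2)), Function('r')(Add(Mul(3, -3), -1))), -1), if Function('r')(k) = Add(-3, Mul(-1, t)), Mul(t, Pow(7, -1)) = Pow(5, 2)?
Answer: Rational(-1, 270) ≈ -0.0037037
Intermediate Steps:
t = 175 (t = Mul(7, Pow(5, 2)) = Mul(7, 25) = 175)
Function('L')(K) = Add(-2, Mul(-10, K)) (Function('L')(K) = Add(-2, Mul(Add(K, K), -5)) = Add(-2, Mul(Mul(2, K), -5)) = Add(-2, Mul(-10, K)))
Function('r')(k) = -178 (Function('r')(k) = Add(-3, Mul(-1, 175)) = Add(-3, -175) = -178)
Pow(Add(Function('L')(Pow(Add(0, 3), 2)), Function('r')(Add(Mul(3, -3), -1))), -1) = Pow(Add(Add(-2, Mul(-10, Pow(Add(0, 3), 2))), -178), -1) = Pow(Add(Add(-2, Mul(-10, Pow(3, 2))), -178), -1) = Pow(Add(Add(-2, Mul(-10, 9)), -178), -1) = Pow(Add(Add(-2, -90), -178), -1) = Pow(Add(-92, -178), -1) = Pow(-270, -1) = Rational(-1, 270)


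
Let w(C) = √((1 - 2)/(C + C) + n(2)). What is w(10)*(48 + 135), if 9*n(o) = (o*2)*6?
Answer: 61*√2355/10 ≈ 296.02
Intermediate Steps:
n(o) = 4*o/3 (n(o) = ((o*2)*6)/9 = ((2*o)*6)/9 = (12*o)/9 = 4*o/3)
w(C) = √(8/3 - 1/(2*C)) (w(C) = √((1 - 2)/(C + C) + (4/3)*2) = √(-1/(2*C) + 8/3) = √(8/3 - 1/(2*C)))
w(10)*(48 + 135) = (√(96 - 18/10)/6)*(48 + 135) = (√(96 - 18*⅒)/6)*183 = (√(96 - 9/5)/6)*183 = (√(471/5)/6)*183 = ((√2355/5)/6)*183 = (√2355/30)*183 = 61*√2355/10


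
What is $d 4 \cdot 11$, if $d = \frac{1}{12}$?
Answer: $\frac{11}{3} \approx 3.6667$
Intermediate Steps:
$d = \frac{1}{12} \approx 0.083333$
$d 4 \cdot 11 = \frac{1}{12} \cdot 4 \cdot 11 = \frac{1}{3} \cdot 11 = \frac{11}{3}$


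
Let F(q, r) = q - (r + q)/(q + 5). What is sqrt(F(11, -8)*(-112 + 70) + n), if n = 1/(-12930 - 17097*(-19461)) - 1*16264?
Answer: I*sqrt(10148906104935965391362)/779140596 ≈ 129.3*I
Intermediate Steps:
F(q, r) = q - (q + r)/(5 + q)
n = -9503956990007/584355447 (n = -1/19461/(-30027) - 16264 = -1/30027*(-1/19461) - 16264 = 1/584355447 - 16264 = -9503956990007/584355447 ≈ -16264.)
sqrt(F(11, -8)*(-112 + 70) + n) = sqrt(((11**2 - 1*(-8) + 4*11)/(5 + 11))*(-112 + 70) - 9503956990007/584355447) = sqrt(((121 + 8 + 44)/16)*(-42) - 9503956990007/584355447) = sqrt(((1/16)*173)*(-42) - 9503956990007/584355447) = sqrt((173/16)*(-42) - 9503956990007/584355447) = sqrt(-3633/8 - 9503956990007/584355447) = sqrt(-78154619259007/4674843576) = I*sqrt(10148906104935965391362)/779140596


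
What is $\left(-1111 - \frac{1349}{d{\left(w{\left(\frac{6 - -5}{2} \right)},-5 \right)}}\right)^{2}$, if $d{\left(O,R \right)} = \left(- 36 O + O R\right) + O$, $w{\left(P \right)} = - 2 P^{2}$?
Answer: $\frac{7235933220961}{5856400} \approx 1.2356 \cdot 10^{6}$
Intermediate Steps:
$d{\left(O,R \right)} = - 35 O + O R$
$\left(-1111 - \frac{1349}{d{\left(w{\left(\frac{6 - -5}{2} \right)},-5 \right)}}\right)^{2} = \left(-1111 - \frac{1349}{- 2 \left(\frac{6 - -5}{2}\right)^{2} \left(-35 - 5\right)}\right)^{2} = \left(-1111 - \frac{1349}{- 2 \left(\left(6 + 5\right) \frac{1}{2}\right)^{2} \left(-40\right)}\right)^{2} = \left(-1111 - \frac{1349}{- 2 \left(11 \cdot \frac{1}{2}\right)^{2} \left(-40\right)}\right)^{2} = \left(-1111 - \frac{1349}{- 2 \left(\frac{11}{2}\right)^{2} \left(-40\right)}\right)^{2} = \left(-1111 - \frac{1349}{\left(-2\right) \frac{121}{4} \left(-40\right)}\right)^{2} = \left(-1111 - \frac{1349}{\left(- \frac{121}{2}\right) \left(-40\right)}\right)^{2} = \left(-1111 - \frac{1349}{2420}\right)^{2} = \left(- \frac{2689969}{2420}\right)^{2} = \frac{7235933220961}{5856400}$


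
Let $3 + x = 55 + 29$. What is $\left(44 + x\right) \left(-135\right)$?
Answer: $-16875$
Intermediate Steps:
$x = 81$ ($x = -3 + \left(55 + 29\right) = -3 + 84 = 81$)
$\left(44 + x\right) \left(-135\right) = \left(44 + 81\right) \left(-135\right) = 125 \left(-135\right) = -16875$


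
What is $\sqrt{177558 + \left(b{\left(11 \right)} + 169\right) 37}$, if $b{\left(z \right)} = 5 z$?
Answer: $\sqrt{185846} \approx 431.1$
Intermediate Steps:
$\sqrt{177558 + \left(b{\left(11 \right)} + 169\right) 37} = \sqrt{177558 + \left(5 \cdot 11 + 169\right) 37} = \sqrt{177558 + \left(55 + 169\right) 37} = \sqrt{177558 + 224 \cdot 37} = \sqrt{177558 + 8288} = \sqrt{185846}$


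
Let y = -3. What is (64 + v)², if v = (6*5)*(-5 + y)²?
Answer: 3936256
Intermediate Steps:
v = 1920 (v = (6*5)*(-5 - 3)² = 30*(-8)² = 30*64 = 1920)
(64 + v)² = (64 + 1920)² = 1984² = 3936256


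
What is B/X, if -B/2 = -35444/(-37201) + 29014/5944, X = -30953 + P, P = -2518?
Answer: 71668275/205588871234 ≈ 0.00034860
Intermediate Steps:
X = -33471 (X = -30953 - 2518 = -33471)
B = -645014475/55280686 (B = -2*(-35444/(-37201) + 29014/5944) = -2*(-35444*(-1/37201) + 29014*(1/5944)) = -2*(35444/37201 + 14507/2972) = -2*645014475/110561372 = -645014475/55280686 ≈ -11.668)
B/X = -645014475/55280686/(-33471) = -645014475/55280686*(-1/33471) = 71668275/205588871234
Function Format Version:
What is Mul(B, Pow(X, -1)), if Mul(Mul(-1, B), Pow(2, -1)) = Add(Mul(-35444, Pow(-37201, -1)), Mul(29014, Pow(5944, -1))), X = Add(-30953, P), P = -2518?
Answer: Rational(71668275, 205588871234) ≈ 0.00034860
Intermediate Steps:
X = -33471 (X = Add(-30953, -2518) = -33471)
B = Rational(-645014475, 55280686) (B = Mul(-2, Add(Mul(-35444, Pow(-37201, -1)), Mul(29014, Pow(5944, -1)))) = Mul(-2, Add(Mul(-35444, Rational(-1, 37201)), Mul(29014, Rational(1, 5944)))) = Mul(-2, Add(Rational(35444, 37201), Rational(14507, 2972))) = Mul(-2, Rational(645014475, 110561372)) = Rational(-645014475, 55280686) ≈ -11.668)
Mul(B, Pow(X, -1)) = Mul(Rational(-645014475, 55280686), Pow(-33471, -1)) = Mul(Rational(-645014475, 55280686), Rational(-1, 33471)) = Rational(71668275, 205588871234)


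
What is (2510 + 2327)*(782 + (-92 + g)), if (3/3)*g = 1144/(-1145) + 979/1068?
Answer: 45852181879/13740 ≈ 3.3371e+6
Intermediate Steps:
g = -1133/13740 (g = 1144/(-1145) + 979/1068 = 1144*(-1/1145) + 979*(1/1068) = -1144/1145 + 11/12 = -1133/13740 ≈ -0.082460)
(2510 + 2327)*(782 + (-92 + g)) = (2510 + 2327)*(782 + (-92 - 1133/13740)) = 4837*(782 - 1265213/13740) = 4837*(9479467/13740) = 45852181879/13740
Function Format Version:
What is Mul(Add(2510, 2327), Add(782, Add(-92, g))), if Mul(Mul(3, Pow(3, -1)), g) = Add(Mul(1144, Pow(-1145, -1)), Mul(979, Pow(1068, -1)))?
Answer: Rational(45852181879, 13740) ≈ 3.3371e+6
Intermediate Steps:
g = Rational(-1133, 13740) (g = Add(Mul(1144, Pow(-1145, -1)), Mul(979, Pow(1068, -1))) = Add(Mul(1144, Rational(-1, 1145)), Mul(979, Rational(1, 1068))) = Add(Rational(-1144, 1145), Rational(11, 12)) = Rational(-1133, 13740) ≈ -0.082460)
Mul(Add(2510, 2327), Add(782, Add(-92, g))) = Mul(Add(2510, 2327), Add(782, Add(-92, Rational(-1133, 13740)))) = Mul(4837, Add(782, Rational(-1265213, 13740))) = Mul(4837, Rational(9479467, 13740)) = Rational(45852181879, 13740)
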